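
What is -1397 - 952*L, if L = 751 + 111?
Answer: -822021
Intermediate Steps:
L = 862
-1397 - 952*L = -1397 - 952*862 = -1397 - 820624 = -822021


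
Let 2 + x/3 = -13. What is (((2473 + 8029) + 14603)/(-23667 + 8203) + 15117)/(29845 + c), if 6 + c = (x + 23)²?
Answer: 233744183/468914872 ≈ 0.49848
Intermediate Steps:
x = -45 (x = -6 + 3*(-13) = -6 - 39 = -45)
c = 478 (c = -6 + (-45 + 23)² = -6 + (-22)² = -6 + 484 = 478)
(((2473 + 8029) + 14603)/(-23667 + 8203) + 15117)/(29845 + c) = (((2473 + 8029) + 14603)/(-23667 + 8203) + 15117)/(29845 + 478) = ((10502 + 14603)/(-15464) + 15117)/30323 = (25105*(-1/15464) + 15117)*(1/30323) = (-25105/15464 + 15117)*(1/30323) = (233744183/15464)*(1/30323) = 233744183/468914872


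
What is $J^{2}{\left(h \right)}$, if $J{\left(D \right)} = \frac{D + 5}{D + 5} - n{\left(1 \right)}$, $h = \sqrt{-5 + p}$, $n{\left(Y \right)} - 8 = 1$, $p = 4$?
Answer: $64$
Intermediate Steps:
$n{\left(Y \right)} = 9$ ($n{\left(Y \right)} = 8 + 1 = 9$)
$h = i$ ($h = \sqrt{-5 + 4} = \sqrt{-1} = i \approx 1.0 i$)
$J{\left(D \right)} = -8$ ($J{\left(D \right)} = \frac{D + 5}{D + 5} - 9 = \frac{5 + D}{5 + D} - 9 = 1 - 9 = -8$)
$J^{2}{\left(h \right)} = \left(-8\right)^{2} = 64$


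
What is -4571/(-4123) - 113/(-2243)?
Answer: 1531236/1321127 ≈ 1.1590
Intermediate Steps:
-4571/(-4123) - 113/(-2243) = -4571*(-1/4123) - 113*(-1/2243) = 653/589 + 113/2243 = 1531236/1321127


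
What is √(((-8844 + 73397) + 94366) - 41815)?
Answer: 4*√7319 ≈ 342.20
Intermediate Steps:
√(((-8844 + 73397) + 94366) - 41815) = √((64553 + 94366) - 41815) = √(158919 - 41815) = √117104 = 4*√7319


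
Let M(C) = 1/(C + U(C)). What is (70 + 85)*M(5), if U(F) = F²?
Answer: 31/6 ≈ 5.1667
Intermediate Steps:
M(C) = 1/(C + C²)
(70 + 85)*M(5) = (70 + 85)*(1/(5*(1 + 5))) = 155*((⅕)/6) = 155*((⅕)*(⅙)) = 155*(1/30) = 31/6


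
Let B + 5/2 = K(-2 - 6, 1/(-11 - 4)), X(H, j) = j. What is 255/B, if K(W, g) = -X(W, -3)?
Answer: 510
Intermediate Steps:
K(W, g) = 3 (K(W, g) = -1*(-3) = 3)
B = ½ (B = -5/2 + 3 = ½ ≈ 0.50000)
255/B = 255/(½) = 255*2 = 510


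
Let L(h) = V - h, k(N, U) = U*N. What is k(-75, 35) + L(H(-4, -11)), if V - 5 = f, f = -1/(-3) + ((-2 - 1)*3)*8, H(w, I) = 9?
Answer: -8102/3 ≈ -2700.7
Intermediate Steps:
k(N, U) = N*U
f = -215/3 (f = -1*(-⅓) - 3*3*8 = ⅓ - 9*8 = ⅓ - 72 = -215/3 ≈ -71.667)
V = -200/3 (V = 5 - 215/3 = -200/3 ≈ -66.667)
L(h) = -200/3 - h
k(-75, 35) + L(H(-4, -11)) = -75*35 + (-200/3 - 1*9) = -2625 + (-200/3 - 9) = -2625 - 227/3 = -8102/3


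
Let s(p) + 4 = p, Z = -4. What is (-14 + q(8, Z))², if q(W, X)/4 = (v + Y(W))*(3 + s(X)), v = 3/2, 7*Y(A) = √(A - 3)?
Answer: 96864/49 + 1760*√5/7 ≈ 2539.0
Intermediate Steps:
Y(A) = √(-3 + A)/7 (Y(A) = √(A - 3)/7 = √(-3 + A)/7)
v = 3/2 (v = 3*(½) = 3/2 ≈ 1.5000)
s(p) = -4 + p
q(W, X) = 4*(-1 + X)*(3/2 + √(-3 + W)/7) (q(W, X) = 4*((3/2 + √(-3 + W)/7)*(3 + (-4 + X))) = 4*((3/2 + √(-3 + W)/7)*(-1 + X)) = 4*((-1 + X)*(3/2 + √(-3 + W)/7)) = 4*(-1 + X)*(3/2 + √(-3 + W)/7))
(-14 + q(8, Z))² = (-14 + (-6 + 6*(-4) - 4*√(-3 + 8)/7 + (4/7)*(-4)*√(-3 + 8)))² = (-14 + (-6 - 24 - 4*√5/7 + (4/7)*(-4)*√5))² = (-14 + (-6 - 24 - 4*√5/7 - 16*√5/7))² = (-14 + (-30 - 20*√5/7))² = (-44 - 20*√5/7)²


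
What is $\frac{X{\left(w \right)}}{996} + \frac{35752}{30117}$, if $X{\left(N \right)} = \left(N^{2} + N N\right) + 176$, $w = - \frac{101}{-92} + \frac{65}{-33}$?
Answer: $\frac{62916296841895}{46081152402912} \approx 1.3653$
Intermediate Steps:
$w = - \frac{2647}{3036}$ ($w = \left(-101\right) \left(- \frac{1}{92}\right) + 65 \left(- \frac{1}{33}\right) = \frac{101}{92} - \frac{65}{33} = - \frac{2647}{3036} \approx -0.87187$)
$X{\left(N \right)} = 176 + 2 N^{2}$ ($X{\left(N \right)} = \left(N^{2} + N^{2}\right) + 176 = 2 N^{2} + 176 = 176 + 2 N^{2}$)
$\frac{X{\left(w \right)}}{996} + \frac{35752}{30117} = \frac{176 + 2 \left(- \frac{2647}{3036}\right)^{2}}{996} + \frac{35752}{30117} = \left(176 + 2 \cdot \frac{7006609}{9217296}\right) \frac{1}{996} + 35752 \cdot \frac{1}{30117} = \left(176 + \frac{7006609}{4608648}\right) \frac{1}{996} + \frac{35752}{30117} = \frac{818128657}{4608648} \cdot \frac{1}{996} + \frac{35752}{30117} = \frac{818128657}{4590213408} + \frac{35752}{30117} = \frac{62916296841895}{46081152402912}$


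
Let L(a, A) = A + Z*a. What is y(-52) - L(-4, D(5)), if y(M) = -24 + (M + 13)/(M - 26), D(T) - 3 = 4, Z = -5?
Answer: -101/2 ≈ -50.500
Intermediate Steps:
D(T) = 7 (D(T) = 3 + 4 = 7)
L(a, A) = A - 5*a
y(M) = -24 + (13 + M)/(-26 + M)
y(-52) - L(-4, D(5)) = (637 - 23*(-52))/(-26 - 52) - (7 - 5*(-4)) = (637 + 1196)/(-78) - (7 + 20) = -1/78*1833 - 1*27 = -47/2 - 27 = -101/2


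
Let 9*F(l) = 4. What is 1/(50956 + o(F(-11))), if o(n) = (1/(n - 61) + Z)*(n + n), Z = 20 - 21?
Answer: 4905/249934748 ≈ 1.9625e-5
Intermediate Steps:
F(l) = 4/9 (F(l) = (1/9)*4 = 4/9)
Z = -1
o(n) = 2*n*(-1 + 1/(-61 + n)) (o(n) = (1/(n - 61) - 1)*(n + n) = (1/(-61 + n) - 1)*(2*n) = (-1 + 1/(-61 + n))*(2*n) = 2*n*(-1 + 1/(-61 + n)))
1/(50956 + o(F(-11))) = 1/(50956 + 2*(4/9)*(62 - 1*4/9)/(-61 + 4/9)) = 1/(50956 + 2*(4/9)*(62 - 4/9)/(-545/9)) = 1/(50956 + 2*(4/9)*(-9/545)*(554/9)) = 1/(50956 - 4432/4905) = 1/(249934748/4905) = 4905/249934748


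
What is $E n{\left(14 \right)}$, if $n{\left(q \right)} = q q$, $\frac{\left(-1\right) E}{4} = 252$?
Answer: $-197568$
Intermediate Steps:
$E = -1008$ ($E = \left(-4\right) 252 = -1008$)
$n{\left(q \right)} = q^{2}$
$E n{\left(14 \right)} = - 1008 \cdot 14^{2} = \left(-1008\right) 196 = -197568$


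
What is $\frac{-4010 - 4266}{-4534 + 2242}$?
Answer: $\frac{2069}{573} \approx 3.6108$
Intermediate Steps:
$\frac{-4010 - 4266}{-4534 + 2242} = - \frac{8276}{-2292} = \left(-8276\right) \left(- \frac{1}{2292}\right) = \frac{2069}{573}$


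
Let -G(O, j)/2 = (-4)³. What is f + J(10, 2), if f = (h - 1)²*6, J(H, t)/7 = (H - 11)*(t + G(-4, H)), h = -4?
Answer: -760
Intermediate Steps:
G(O, j) = 128 (G(O, j) = -2*(-4)³ = -2*(-64) = 128)
J(H, t) = 7*(-11 + H)*(128 + t) (J(H, t) = 7*((H - 11)*(t + 128)) = 7*((-11 + H)*(128 + t)) = 7*(-11 + H)*(128 + t))
f = 150 (f = (-4 - 1)²*6 = (-5)²*6 = 25*6 = 150)
f + J(10, 2) = 150 + (-9856 - 77*2 + 896*10 + 7*10*2) = 150 + (-9856 - 154 + 8960 + 140) = 150 - 910 = -760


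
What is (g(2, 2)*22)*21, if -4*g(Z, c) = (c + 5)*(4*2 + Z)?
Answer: -8085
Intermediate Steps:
g(Z, c) = -(5 + c)*(8 + Z)/4 (g(Z, c) = -(c + 5)*(4*2 + Z)/4 = -(5 + c)*(8 + Z)/4)
(g(2, 2)*22)*21 = ((-10 - 2*2 - 5/4*2 - 1/4*2*2)*22)*21 = ((-10 - 4 - 5/2 - 1)*22)*21 = -35/2*22*21 = -385*21 = -8085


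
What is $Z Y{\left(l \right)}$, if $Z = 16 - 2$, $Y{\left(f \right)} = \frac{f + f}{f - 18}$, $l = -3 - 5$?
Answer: $\frac{112}{13} \approx 8.6154$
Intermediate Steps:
$l = -8$ ($l = -3 - 5 = -8$)
$Y{\left(f \right)} = \frac{2 f}{-18 + f}$
$Z = 14$ ($Z = 16 - 2 = 14$)
$Z Y{\left(l \right)} = 14 \cdot 2 \left(-8\right) \frac{1}{-18 - 8} = 14 \cdot 2 \left(-8\right) \frac{1}{-26} = 14 \cdot 2 \left(-8\right) \left(- \frac{1}{26}\right) = 14 \cdot \frac{8}{13} = \frac{112}{13}$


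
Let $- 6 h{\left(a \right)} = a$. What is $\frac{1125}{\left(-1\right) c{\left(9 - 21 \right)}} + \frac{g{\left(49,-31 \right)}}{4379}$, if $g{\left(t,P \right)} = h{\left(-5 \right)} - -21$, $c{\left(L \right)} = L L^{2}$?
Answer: $\frac{551567}{840768} \approx 0.65603$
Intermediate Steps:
$h{\left(a \right)} = - \frac{a}{6}$
$c{\left(L \right)} = L^{3}$
$g{\left(t,P \right)} = \frac{131}{6}$ ($g{\left(t,P \right)} = \left(- \frac{1}{6}\right) \left(-5\right) - -21 = \frac{5}{6} + 21 = \frac{131}{6}$)
$\frac{1125}{\left(-1\right) c{\left(9 - 21 \right)}} + \frac{g{\left(49,-31 \right)}}{4379} = \frac{1125}{\left(-1\right) \left(9 - 21\right)^{3}} + \frac{131}{6 \cdot 4379} = \frac{1125}{\left(-1\right) \left(-12\right)^{3}} + \frac{131}{6} \cdot \frac{1}{4379} = \frac{1125}{\left(-1\right) \left(-1728\right)} + \frac{131}{26274} = \frac{1125}{1728} + \frac{131}{26274} = 1125 \cdot \frac{1}{1728} + \frac{131}{26274} = \frac{125}{192} + \frac{131}{26274} = \frac{551567}{840768}$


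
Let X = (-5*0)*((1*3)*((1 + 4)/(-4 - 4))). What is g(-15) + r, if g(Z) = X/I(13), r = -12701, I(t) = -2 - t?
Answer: -12701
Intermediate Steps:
X = 0 (X = 0*(3*(5/(-8))) = 0*(3*(5*(-1/8))) = 0*(3*(-5/8)) = 0*(-15/8) = 0)
g(Z) = 0 (g(Z) = 0/(-2 - 1*13) = 0/(-2 - 13) = 0/(-15) = 0*(-1/15) = 0)
g(-15) + r = 0 - 12701 = -12701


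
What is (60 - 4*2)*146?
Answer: 7592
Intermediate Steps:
(60 - 4*2)*146 = (60 - 8)*146 = 52*146 = 7592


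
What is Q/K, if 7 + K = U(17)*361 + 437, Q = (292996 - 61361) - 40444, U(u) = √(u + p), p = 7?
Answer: -41106065/1471402 + 69019951*√6/1471402 ≈ 86.963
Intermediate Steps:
U(u) = √(7 + u) (U(u) = √(u + 7) = √(7 + u))
Q = 191191 (Q = 231635 - 40444 = 191191)
K = 430 + 722*√6 (K = -7 + (√(7 + 17)*361 + 437) = -7 + (√24*361 + 437) = -7 + ((2*√6)*361 + 437) = -7 + (722*√6 + 437) = -7 + (437 + 722*√6) = 430 + 722*√6 ≈ 2198.5)
Q/K = 191191/(430 + 722*√6)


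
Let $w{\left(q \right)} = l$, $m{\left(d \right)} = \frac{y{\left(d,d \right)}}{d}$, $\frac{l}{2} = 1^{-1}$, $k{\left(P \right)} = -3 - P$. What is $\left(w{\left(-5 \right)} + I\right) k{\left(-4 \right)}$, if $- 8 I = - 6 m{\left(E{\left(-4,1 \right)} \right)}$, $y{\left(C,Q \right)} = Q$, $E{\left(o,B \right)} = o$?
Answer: $\frac{11}{4} \approx 2.75$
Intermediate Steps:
$l = 2$ ($l = \frac{2}{1} = 2 \cdot 1 = 2$)
$m{\left(d \right)} = 1$ ($m{\left(d \right)} = \frac{d}{d} = 1$)
$w{\left(q \right)} = 2$
$I = \frac{3}{4}$ ($I = - \frac{\left(-6\right) 1}{8} = \left(- \frac{1}{8}\right) \left(-6\right) = \frac{3}{4} \approx 0.75$)
$\left(w{\left(-5 \right)} + I\right) k{\left(-4 \right)} = \left(2 + \frac{3}{4}\right) \left(-3 - -4\right) = \frac{11 \left(-3 + 4\right)}{4} = \frac{11}{4} \cdot 1 = \frac{11}{4}$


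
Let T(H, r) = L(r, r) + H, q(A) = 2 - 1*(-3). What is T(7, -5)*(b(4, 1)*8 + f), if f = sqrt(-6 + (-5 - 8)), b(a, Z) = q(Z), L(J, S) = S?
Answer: 80 + 2*I*sqrt(19) ≈ 80.0 + 8.7178*I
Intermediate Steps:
q(A) = 5 (q(A) = 2 + 3 = 5)
T(H, r) = H + r (T(H, r) = r + H = H + r)
b(a, Z) = 5
f = I*sqrt(19) (f = sqrt(-6 - 13) = sqrt(-19) = I*sqrt(19) ≈ 4.3589*I)
T(7, -5)*(b(4, 1)*8 + f) = (7 - 5)*(5*8 + I*sqrt(19)) = 2*(40 + I*sqrt(19)) = 80 + 2*I*sqrt(19)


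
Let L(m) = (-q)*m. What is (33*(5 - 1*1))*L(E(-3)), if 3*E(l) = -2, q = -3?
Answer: -264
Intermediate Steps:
E(l) = -⅔ (E(l) = (⅓)*(-2) = -⅔)
L(m) = 3*m (L(m) = (-1*(-3))*m = 3*m)
(33*(5 - 1*1))*L(E(-3)) = (33*(5 - 1*1))*(3*(-⅔)) = (33*(5 - 1))*(-2) = (33*4)*(-2) = 132*(-2) = -264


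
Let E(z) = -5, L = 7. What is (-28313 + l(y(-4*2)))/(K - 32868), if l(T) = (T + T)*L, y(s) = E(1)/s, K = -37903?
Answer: 113217/283084 ≈ 0.39994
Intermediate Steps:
y(s) = -5/s
l(T) = 14*T (l(T) = (T + T)*7 = (2*T)*7 = 14*T)
(-28313 + l(y(-4*2)))/(K - 32868) = (-28313 + 14*(-5/((-4*2))))/(-37903 - 32868) = (-28313 + 14*(-5/(-8)))/(-70771) = (-28313 + 14*(-5*(-1/8)))*(-1/70771) = (-28313 + 14*(5/8))*(-1/70771) = (-28313 + 35/4)*(-1/70771) = -113217/4*(-1/70771) = 113217/283084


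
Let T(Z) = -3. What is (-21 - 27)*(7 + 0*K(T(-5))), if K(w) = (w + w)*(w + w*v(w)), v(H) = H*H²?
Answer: -336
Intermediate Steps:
v(H) = H³
K(w) = 2*w*(w + w⁴) (K(w) = (w + w)*(w + w*w³) = (2*w)*(w + w⁴) = 2*w*(w + w⁴))
(-21 - 27)*(7 + 0*K(T(-5))) = (-21 - 27)*(7 + 0*(2*(-3)²*(1 + (-3)³))) = -48*(7 + 0*(2*9*(1 - 27))) = -48*(7 + 0*(2*9*(-26))) = -48*(7 + 0*(-468)) = -48*(7 + 0) = -48*7 = -336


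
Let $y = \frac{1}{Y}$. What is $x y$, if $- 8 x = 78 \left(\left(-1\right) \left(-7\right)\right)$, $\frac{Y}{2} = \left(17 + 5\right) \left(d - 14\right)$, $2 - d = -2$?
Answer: $\frac{273}{1760} \approx 0.15511$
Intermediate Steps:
$d = 4$ ($d = 2 - -2 = 2 + 2 = 4$)
$Y = -440$ ($Y = 2 \left(17 + 5\right) \left(4 - 14\right) = 2 \cdot 22 \left(-10\right) = 2 \left(-220\right) = -440$)
$x = - \frac{273}{4}$ ($x = - \frac{78 \left(\left(-1\right) \left(-7\right)\right)}{8} = - \frac{78 \cdot 7}{8} = \left(- \frac{1}{8}\right) 546 = - \frac{273}{4} \approx -68.25$)
$y = - \frac{1}{440}$ ($y = \frac{1}{-440} = - \frac{1}{440} \approx -0.0022727$)
$x y = \left(- \frac{273}{4}\right) \left(- \frac{1}{440}\right) = \frac{273}{1760}$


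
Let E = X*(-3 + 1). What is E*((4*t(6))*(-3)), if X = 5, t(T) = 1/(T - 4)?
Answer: 60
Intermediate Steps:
t(T) = 1/(-4 + T)
E = -10 (E = 5*(-3 + 1) = 5*(-2) = -10)
E*((4*t(6))*(-3)) = -10*4/(-4 + 6)*(-3) = -10*4/2*(-3) = -10*4*(½)*(-3) = -20*(-3) = -10*(-6) = 60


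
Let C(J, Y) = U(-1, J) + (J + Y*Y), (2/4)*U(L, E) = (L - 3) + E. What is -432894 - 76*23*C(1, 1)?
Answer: -425902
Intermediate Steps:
U(L, E) = -6 + 2*E + 2*L (U(L, E) = 2*((L - 3) + E) = 2*((-3 + L) + E) = 2*(-3 + E + L) = -6 + 2*E + 2*L)
C(J, Y) = -8 + Y² + 3*J (C(J, Y) = (-6 + 2*J + 2*(-1)) + (J + Y*Y) = (-6 + 2*J - 2) + (J + Y²) = (-8 + 2*J) + (J + Y²) = -8 + Y² + 3*J)
-432894 - 76*23*C(1, 1) = -432894 - 76*23*(-8 + 1² + 3*1) = -432894 - 1748*(-8 + 1 + 3) = -432894 - 1748*(-4) = -432894 - 1*(-6992) = -432894 + 6992 = -425902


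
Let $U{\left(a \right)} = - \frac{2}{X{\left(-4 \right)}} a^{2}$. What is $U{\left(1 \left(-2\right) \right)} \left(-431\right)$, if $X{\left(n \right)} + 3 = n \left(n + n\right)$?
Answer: $\frac{3448}{29} \approx 118.9$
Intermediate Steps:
$X{\left(n \right)} = -3 + 2 n^{2}$ ($X{\left(n \right)} = -3 + n \left(n + n\right) = -3 + n 2 n = -3 + 2 n^{2}$)
$U{\left(a \right)} = - \frac{2 a^{2}}{29}$ ($U{\left(a \right)} = - \frac{2}{-3 + 2 \left(-4\right)^{2}} a^{2} = - \frac{2}{-3 + 2 \cdot 16} a^{2} = - \frac{2}{-3 + 32} a^{2} = - \frac{2}{29} a^{2} = \left(-2\right) \frac{1}{29} a^{2} = - \frac{2 a^{2}}{29}$)
$U{\left(1 \left(-2\right) \right)} \left(-431\right) = - \frac{2 \left(1 \left(-2\right)\right)^{2}}{29} \left(-431\right) = - \frac{2 \left(-2\right)^{2}}{29} \left(-431\right) = \left(- \frac{2}{29}\right) 4 \left(-431\right) = \left(- \frac{8}{29}\right) \left(-431\right) = \frac{3448}{29}$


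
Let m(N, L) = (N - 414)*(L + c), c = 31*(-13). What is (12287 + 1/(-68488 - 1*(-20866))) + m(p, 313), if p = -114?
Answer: 2848128953/47622 ≈ 59807.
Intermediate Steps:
c = -403
m(N, L) = (-414 + N)*(-403 + L) (m(N, L) = (N - 414)*(L - 403) = (-414 + N)*(-403 + L))
(12287 + 1/(-68488 - 1*(-20866))) + m(p, 313) = (12287 + 1/(-68488 - 1*(-20866))) + (166842 - 414*313 - 403*(-114) + 313*(-114)) = (12287 + 1/(-68488 + 20866)) + (166842 - 129582 + 45942 - 35682) = (12287 + 1/(-47622)) + 47520 = (12287 - 1/47622) + 47520 = 585131513/47622 + 47520 = 2848128953/47622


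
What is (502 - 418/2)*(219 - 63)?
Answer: 45708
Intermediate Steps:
(502 - 418/2)*(219 - 63) = (502 - 418*½)*156 = (502 - 209)*156 = 293*156 = 45708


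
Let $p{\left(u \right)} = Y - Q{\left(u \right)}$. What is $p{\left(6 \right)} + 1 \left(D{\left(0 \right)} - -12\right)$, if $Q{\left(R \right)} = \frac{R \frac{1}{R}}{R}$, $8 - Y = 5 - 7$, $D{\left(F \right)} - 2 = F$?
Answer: $\frac{143}{6} \approx 23.833$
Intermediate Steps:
$D{\left(F \right)} = 2 + F$
$Y = 10$ ($Y = 8 - \left(5 - 7\right) = 8 - -2 = 8 + 2 = 10$)
$Q{\left(R \right)} = \frac{1}{R}$ ($Q{\left(R \right)} = 1 \frac{1}{R} = \frac{1}{R}$)
$p{\left(u \right)} = 10 - \frac{1}{u}$
$p{\left(6 \right)} + 1 \left(D{\left(0 \right)} - -12\right) = \left(10 - \frac{1}{6}\right) + 1 \left(\left(2 + 0\right) - -12\right) = \left(10 - \frac{1}{6}\right) + 1 \left(2 + 12\right) = \left(10 - \frac{1}{6}\right) + 1 \cdot 14 = \frac{59}{6} + 14 = \frac{143}{6}$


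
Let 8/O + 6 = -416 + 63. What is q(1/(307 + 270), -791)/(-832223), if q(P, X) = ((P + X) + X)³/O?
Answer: -273048564842674095123/1278960526106872 ≈ -2.1349e+5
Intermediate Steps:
O = -8/359 (O = 8/(-6 + (-416 + 63)) = 8/(-6 - 353) = 8/(-359) = 8*(-1/359) = -8/359 ≈ -0.022284)
q(P, X) = -359*(P + 2*X)³/8 (q(P, X) = ((P + X) + X)³/(-8/359) = (P + 2*X)³*(-359/8) = -359*(P + 2*X)³/8)
q(1/(307 + 270), -791)/(-832223) = -359*(1/(307 + 270) + 2*(-791))³/8/(-832223) = -359*(1/577 - 1582)³/8*(-1/832223) = -359*(-912813/577)³/8*(-1/832223) = -359/8*(-760580960564551797/192100033)*(-1/832223) = (273048564842674095123/1536800264)*(-1/832223) = -273048564842674095123/1278960526106872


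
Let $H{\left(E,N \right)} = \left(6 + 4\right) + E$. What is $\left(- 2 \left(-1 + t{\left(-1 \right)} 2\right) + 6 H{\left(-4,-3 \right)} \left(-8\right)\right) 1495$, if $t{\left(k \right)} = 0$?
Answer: $-427570$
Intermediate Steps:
$H{\left(E,N \right)} = 10 + E$
$\left(- 2 \left(-1 + t{\left(-1 \right)} 2\right) + 6 H{\left(-4,-3 \right)} \left(-8\right)\right) 1495 = \left(- 2 \left(-1 + 0 \cdot 2\right) + 6 \left(10 - 4\right) \left(-8\right)\right) 1495 = \left(- 2 \left(-1 + 0\right) + 6 \cdot 6 \left(-8\right)\right) 1495 = \left(\left(-2\right) \left(-1\right) + 36 \left(-8\right)\right) 1495 = \left(2 - 288\right) 1495 = \left(-286\right) 1495 = -427570$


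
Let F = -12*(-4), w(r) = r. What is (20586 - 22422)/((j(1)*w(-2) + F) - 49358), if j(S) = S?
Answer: 459/12328 ≈ 0.037232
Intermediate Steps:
F = 48
(20586 - 22422)/((j(1)*w(-2) + F) - 49358) = (20586 - 22422)/((1*(-2) + 48) - 49358) = -1836/((-2 + 48) - 49358) = -1836/(46 - 49358) = -1836/(-49312) = -1836*(-1/49312) = 459/12328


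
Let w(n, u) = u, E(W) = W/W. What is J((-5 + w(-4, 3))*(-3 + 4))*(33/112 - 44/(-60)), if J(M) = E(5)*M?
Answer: -1727/840 ≈ -2.0560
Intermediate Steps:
E(W) = 1
J(M) = M (J(M) = 1*M = M)
J((-5 + w(-4, 3))*(-3 + 4))*(33/112 - 44/(-60)) = ((-5 + 3)*(-3 + 4))*(33/112 - 44/(-60)) = (-2*1)*(33*(1/112) - 44*(-1/60)) = -2*(33/112 + 11/15) = -2*1727/1680 = -1727/840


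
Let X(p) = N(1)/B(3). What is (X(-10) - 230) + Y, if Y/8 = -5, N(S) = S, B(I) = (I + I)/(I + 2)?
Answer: -1615/6 ≈ -269.17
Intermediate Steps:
B(I) = 2*I/(2 + I) (B(I) = (2*I)/(2 + I) = 2*I/(2 + I))
Y = -40 (Y = 8*(-5) = -40)
X(p) = ⅚ (X(p) = 1/(2*3/(2 + 3)) = 1/(2*3/5) = 1/(2*3*(⅕)) = 1/(6/5) = 1*(⅚) = ⅚)
(X(-10) - 230) + Y = (⅚ - 230) - 40 = -1375/6 - 40 = -1615/6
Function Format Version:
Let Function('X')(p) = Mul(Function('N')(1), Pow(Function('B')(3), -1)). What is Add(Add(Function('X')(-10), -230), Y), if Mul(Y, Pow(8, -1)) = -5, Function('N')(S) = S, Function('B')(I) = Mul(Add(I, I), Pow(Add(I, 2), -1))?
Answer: Rational(-1615, 6) ≈ -269.17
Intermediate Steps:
Function('B')(I) = Mul(2, I, Pow(Add(2, I), -1)) (Function('B')(I) = Mul(Mul(2, I), Pow(Add(2, I), -1)) = Mul(2, I, Pow(Add(2, I), -1)))
Y = -40 (Y = Mul(8, -5) = -40)
Function('X')(p) = Rational(5, 6) (Function('X')(p) = Mul(1, Pow(Mul(2, 3, Pow(Add(2, 3), -1)), -1)) = Mul(1, Pow(Mul(2, 3, Pow(5, -1)), -1)) = Mul(1, Pow(Mul(2, 3, Rational(1, 5)), -1)) = Mul(1, Pow(Rational(6, 5), -1)) = Mul(1, Rational(5, 6)) = Rational(5, 6))
Add(Add(Function('X')(-10), -230), Y) = Add(Add(Rational(5, 6), -230), -40) = Add(Rational(-1375, 6), -40) = Rational(-1615, 6)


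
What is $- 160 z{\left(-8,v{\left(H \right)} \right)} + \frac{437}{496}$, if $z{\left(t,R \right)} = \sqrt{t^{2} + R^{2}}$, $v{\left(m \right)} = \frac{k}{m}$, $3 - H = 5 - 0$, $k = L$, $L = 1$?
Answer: $\frac{437}{496} - 80 \sqrt{257} \approx -1281.6$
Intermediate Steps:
$k = 1$
$H = -2$ ($H = 3 - \left(5 - 0\right) = 3 - \left(5 + 0\right) = 3 - 5 = -2$)
$v{\left(m \right)} = \frac{1}{m}$ ($v{\left(m \right)} = 1 \frac{1}{m} = \frac{1}{m}$)
$z{\left(t,R \right)} = \sqrt{R^{2} + t^{2}}$
$- 160 z{\left(-8,v{\left(H \right)} \right)} + \frac{437}{496} = - 160 \sqrt{\left(\frac{1}{-2}\right)^{2} + \left(-8\right)^{2}} + \frac{437}{496} = - 160 \sqrt{\left(- \frac{1}{2}\right)^{2} + 64} + 437 \cdot \frac{1}{496} = - 160 \sqrt{\frac{1}{4} + 64} + \frac{437}{496} = - 160 \sqrt{\frac{257}{4}} + \frac{437}{496} = - 160 \frac{\sqrt{257}}{2} + \frac{437}{496} = - 80 \sqrt{257} + \frac{437}{496} = \frac{437}{496} - 80 \sqrt{257}$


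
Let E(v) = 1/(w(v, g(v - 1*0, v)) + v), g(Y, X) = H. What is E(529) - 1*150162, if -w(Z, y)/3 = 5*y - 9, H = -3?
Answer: -90247361/601 ≈ -1.5016e+5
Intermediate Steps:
g(Y, X) = -3
w(Z, y) = 27 - 15*y (w(Z, y) = -3*(5*y - 9) = -3*(-9 + 5*y) = 27 - 15*y)
E(v) = 1/(72 + v) (E(v) = 1/((27 - 15*(-3)) + v) = 1/((27 + 45) + v) = 1/(72 + v))
E(529) - 1*150162 = 1/(72 + 529) - 1*150162 = 1/601 - 150162 = -90247361/601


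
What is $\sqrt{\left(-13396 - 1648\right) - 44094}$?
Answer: $i \sqrt{59138} \approx 243.18 i$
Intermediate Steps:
$\sqrt{\left(-13396 - 1648\right) - 44094} = \sqrt{-15044 - 44094} = \sqrt{-59138} = i \sqrt{59138}$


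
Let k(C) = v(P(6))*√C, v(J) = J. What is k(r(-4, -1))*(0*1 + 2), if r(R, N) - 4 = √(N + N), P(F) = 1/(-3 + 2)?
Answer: -2*√(4 + I*√2) ≈ -4.0602 - 0.69662*I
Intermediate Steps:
P(F) = -1 (P(F) = 1/(-1) = -1)
r(R, N) = 4 + √2*√N (r(R, N) = 4 + √(N + N) = 4 + √(2*N) = 4 + √2*√N)
k(C) = -√C
k(r(-4, -1))*(0*1 + 2) = (-√(4 + √2*√(-1)))*(0*1 + 2) = (-√(4 + √2*I))*(0 + 2) = -√(4 + I*√2)*2 = -2*√(4 + I*√2)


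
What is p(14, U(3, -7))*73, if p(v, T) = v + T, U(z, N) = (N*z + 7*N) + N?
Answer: -4599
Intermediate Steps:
U(z, N) = 8*N + N*z (U(z, N) = (7*N + N*z) + N = 8*N + N*z)
p(v, T) = T + v
p(14, U(3, -7))*73 = (-7*(8 + 3) + 14)*73 = (-7*11 + 14)*73 = (-77 + 14)*73 = -63*73 = -4599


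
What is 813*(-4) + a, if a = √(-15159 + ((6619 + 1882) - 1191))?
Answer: -3252 + I*√7849 ≈ -3252.0 + 88.595*I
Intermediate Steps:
a = I*√7849 (a = √(-15159 + (8501 - 1191)) = √(-15159 + 7310) = √(-7849) = I*√7849 ≈ 88.595*I)
813*(-4) + a = 813*(-4) + I*√7849 = -3252 + I*√7849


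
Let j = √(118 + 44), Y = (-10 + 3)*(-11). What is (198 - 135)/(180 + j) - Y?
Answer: -15253/199 - 7*√2/398 ≈ -76.673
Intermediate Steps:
Y = 77 (Y = -7*(-11) = 77)
j = 9*√2 (j = √162 = 9*√2 ≈ 12.728)
(198 - 135)/(180 + j) - Y = (198 - 135)/(180 + 9*√2) - 1*77 = 63/(180 + 9*√2) - 77 = -77 + 63/(180 + 9*√2)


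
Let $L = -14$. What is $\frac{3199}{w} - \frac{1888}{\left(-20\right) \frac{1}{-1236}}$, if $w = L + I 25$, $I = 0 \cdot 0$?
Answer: $- \frac{1169069}{10} \approx -1.1691 \cdot 10^{5}$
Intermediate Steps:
$I = 0$
$w = -14$ ($w = -14 + 0 \cdot 25 = -14 + 0 = -14$)
$\frac{3199}{w} - \frac{1888}{\left(-20\right) \frac{1}{-1236}} = \frac{3199}{-14} - \frac{1888}{\left(-20\right) \frac{1}{-1236}} = 3199 \left(- \frac{1}{14}\right) - \frac{1888}{\left(-20\right) \left(- \frac{1}{1236}\right)} = - \frac{457}{2} - \frac{1888}{\frac{5}{309}} = - \frac{457}{2} - \frac{583392}{5} = - \frac{1169069}{10}$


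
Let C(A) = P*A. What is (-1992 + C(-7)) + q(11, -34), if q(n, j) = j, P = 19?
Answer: -2159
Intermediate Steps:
C(A) = 19*A
(-1992 + C(-7)) + q(11, -34) = (-1992 + 19*(-7)) - 34 = (-1992 - 133) - 34 = -2125 - 34 = -2159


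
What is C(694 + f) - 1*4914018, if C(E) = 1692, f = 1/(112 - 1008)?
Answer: -4912326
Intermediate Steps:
f = -1/896 (f = 1/(-896) = -1/896 ≈ -0.0011161)
C(694 + f) - 1*4914018 = 1692 - 1*4914018 = 1692 - 4914018 = -4912326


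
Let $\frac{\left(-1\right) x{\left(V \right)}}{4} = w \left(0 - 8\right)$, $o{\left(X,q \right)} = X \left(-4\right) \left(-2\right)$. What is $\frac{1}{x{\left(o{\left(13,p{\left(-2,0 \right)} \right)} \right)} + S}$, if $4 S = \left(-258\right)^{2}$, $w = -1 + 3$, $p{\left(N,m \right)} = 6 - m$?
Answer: $\frac{1}{16705} \approx 5.9862 \cdot 10^{-5}$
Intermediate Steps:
$w = 2$
$S = 16641$ ($S = \frac{\left(-258\right)^{2}}{4} = \frac{1}{4} \cdot 66564 = 16641$)
$o{\left(X,q \right)} = 8 X$ ($o{\left(X,q \right)} = - 4 X \left(-2\right) = 8 X$)
$x{\left(V \right)} = 64$ ($x{\left(V \right)} = - 4 \cdot 2 \left(0 - 8\right) = - 4 \cdot 2 \left(-8\right) = \left(-4\right) \left(-16\right) = 64$)
$\frac{1}{x{\left(o{\left(13,p{\left(-2,0 \right)} \right)} \right)} + S} = \frac{1}{64 + 16641} = \frac{1}{16705}$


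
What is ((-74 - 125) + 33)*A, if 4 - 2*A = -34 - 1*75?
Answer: -9379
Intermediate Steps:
A = 113/2 (A = 2 - (-34 - 1*75)/2 = 2 - (-34 - 75)/2 = 2 - ½*(-109) = 2 + 109/2 = 113/2 ≈ 56.500)
((-74 - 125) + 33)*A = ((-74 - 125) + 33)*(113/2) = (-199 + 33)*(113/2) = -166*113/2 = -9379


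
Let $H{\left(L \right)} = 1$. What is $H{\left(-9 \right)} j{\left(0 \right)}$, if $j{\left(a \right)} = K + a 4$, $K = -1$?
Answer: $-1$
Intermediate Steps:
$j{\left(a \right)} = -1 + 4 a$ ($j{\left(a \right)} = -1 + a 4 = -1 + 4 a$)
$H{\left(-9 \right)} j{\left(0 \right)} = 1 \left(-1 + 4 \cdot 0\right) = 1 \left(-1 + 0\right) = 1 \left(-1\right) = -1$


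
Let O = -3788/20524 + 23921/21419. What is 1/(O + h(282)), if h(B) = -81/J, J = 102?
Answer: 3736630226/516141169 ≈ 7.2395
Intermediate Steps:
O = 102454858/109900889 (O = -3788*1/20524 + 23921*(1/21419) = -947/5131 + 23921/21419 = 102454858/109900889 ≈ 0.93225)
h(B) = -27/34 (h(B) = -81/102 = -81*1/102 = -27/34)
1/(O + h(282)) = 1/(102454858/109900889 - 27/34) = 1/(516141169/3736630226) = 3736630226/516141169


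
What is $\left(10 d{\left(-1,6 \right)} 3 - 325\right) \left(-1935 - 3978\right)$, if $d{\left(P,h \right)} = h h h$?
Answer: $-36394515$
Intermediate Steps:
$d{\left(P,h \right)} = h^{3}$ ($d{\left(P,h \right)} = h^{2} h = h^{3}$)
$\left(10 d{\left(-1,6 \right)} 3 - 325\right) \left(-1935 - 3978\right) = \left(10 \cdot 6^{3} \cdot 3 - 325\right) \left(-1935 - 3978\right) = \left(10 \cdot 216 \cdot 3 - 325\right) \left(-5913\right) = \left(2160 \cdot 3 - 325\right) \left(-5913\right) = \left(6480 - 325\right) \left(-5913\right) = 6155 \left(-5913\right) = -36394515$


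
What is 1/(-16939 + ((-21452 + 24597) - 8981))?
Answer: -1/22775 ≈ -4.3908e-5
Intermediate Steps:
1/(-16939 + ((-21452 + 24597) - 8981)) = 1/(-16939 + (3145 - 8981)) = 1/(-16939 - 5836) = 1/(-22775) = -1/22775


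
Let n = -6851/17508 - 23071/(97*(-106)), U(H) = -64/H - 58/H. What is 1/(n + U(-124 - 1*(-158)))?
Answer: -1530146676/2655903077 ≈ -0.57613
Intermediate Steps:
U(H) = -122/H
n = 166742543/90008628 (n = -6851*1/17508 - 23071/(-10282) = -6851/17508 - 23071*(-1/10282) = -6851/17508 + 23071/10282 = 166742543/90008628 ≈ 1.8525)
1/(n + U(-124 - 1*(-158))) = 1/(166742543/90008628 - 122/(-124 - 1*(-158))) = 1/(166742543/90008628 - 122/(-124 + 158)) = 1/(166742543/90008628 - 122/34) = 1/(166742543/90008628 - 122*1/34) = 1/(166742543/90008628 - 61/17) = 1/(-2655903077/1530146676) = -1530146676/2655903077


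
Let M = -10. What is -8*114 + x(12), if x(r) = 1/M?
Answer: -9121/10 ≈ -912.10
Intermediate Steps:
x(r) = -1/10 (x(r) = 1/(-10) = -1/10)
-8*114 + x(12) = -8*114 - 1/10 = -912 - 1/10 = -9121/10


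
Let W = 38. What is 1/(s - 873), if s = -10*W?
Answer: -1/1253 ≈ -0.00079808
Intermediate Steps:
s = -380 (s = -10*38 = -380)
1/(s - 873) = 1/(-380 - 873) = 1/(-1253) = -1/1253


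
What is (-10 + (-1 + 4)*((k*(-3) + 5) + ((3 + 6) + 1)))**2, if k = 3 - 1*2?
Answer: 676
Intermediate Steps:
k = 1 (k = 3 - 2 = 1)
(-10 + (-1 + 4)*((k*(-3) + 5) + ((3 + 6) + 1)))**2 = (-10 + (-1 + 4)*((1*(-3) + 5) + ((3 + 6) + 1)))**2 = (-10 + 3*((-3 + 5) + (9 + 1)))**2 = (-10 + 3*(2 + 10))**2 = (-10 + 3*12)**2 = (-10 + 36)**2 = 26**2 = 676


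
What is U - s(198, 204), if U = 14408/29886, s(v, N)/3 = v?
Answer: -8868938/14943 ≈ -593.52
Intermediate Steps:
s(v, N) = 3*v
U = 7204/14943 (U = 14408*(1/29886) = 7204/14943 ≈ 0.48210)
U - s(198, 204) = 7204/14943 - 3*198 = 7204/14943 - 1*594 = 7204/14943 - 594 = -8868938/14943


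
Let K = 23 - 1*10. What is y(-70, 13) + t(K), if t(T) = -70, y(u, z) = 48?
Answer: -22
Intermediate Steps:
K = 13 (K = 23 - 10 = 13)
y(-70, 13) + t(K) = 48 - 70 = -22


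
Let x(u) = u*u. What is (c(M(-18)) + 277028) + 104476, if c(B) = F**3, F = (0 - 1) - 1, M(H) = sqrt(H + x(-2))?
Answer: 381496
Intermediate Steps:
x(u) = u**2
M(H) = sqrt(4 + H) (M(H) = sqrt(H + (-2)**2) = sqrt(H + 4) = sqrt(4 + H))
F = -2 (F = -1 - 1 = -2)
c(B) = -8 (c(B) = (-2)**3 = -8)
(c(M(-18)) + 277028) + 104476 = (-8 + 277028) + 104476 = 277020 + 104476 = 381496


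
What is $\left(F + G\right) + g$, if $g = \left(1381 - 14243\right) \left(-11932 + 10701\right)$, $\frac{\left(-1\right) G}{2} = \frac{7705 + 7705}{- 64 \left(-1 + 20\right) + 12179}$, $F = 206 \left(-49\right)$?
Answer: $\frac{173467825144}{10963} \approx 1.5823 \cdot 10^{7}$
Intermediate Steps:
$F = -10094$
$G = - \frac{30820}{10963}$ ($G = - 2 \frac{7705 + 7705}{- 64 \left(-1 + 20\right) + 12179} = - 2 \frac{15410}{\left(-64\right) 19 + 12179} = - 2 \frac{15410}{-1216 + 12179} = - 2 \cdot \frac{15410}{10963} = - 2 \cdot 15410 \cdot \frac{1}{10963} = \left(-2\right) \frac{15410}{10963} = - \frac{30820}{10963} \approx -2.8113$)
$g = 15833122$ ($g = \left(-12862\right) \left(-1231\right) = 15833122$)
$\left(F + G\right) + g = \left(-10094 - \frac{30820}{10963}\right) + 15833122 = - \frac{110691342}{10963} + 15833122 = \frac{173467825144}{10963}$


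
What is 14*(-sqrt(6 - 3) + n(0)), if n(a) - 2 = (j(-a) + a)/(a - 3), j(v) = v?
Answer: 28 - 14*sqrt(3) ≈ 3.7513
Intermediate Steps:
n(a) = 2 (n(a) = 2 + (-a + a)/(a - 3) = 2 + 0/(-3 + a) = 2 + 0 = 2)
14*(-sqrt(6 - 3) + n(0)) = 14*(-sqrt(6 - 3) + 2) = 14*(-sqrt(3) + 2) = 14*(2 - sqrt(3)) = 28 - 14*sqrt(3)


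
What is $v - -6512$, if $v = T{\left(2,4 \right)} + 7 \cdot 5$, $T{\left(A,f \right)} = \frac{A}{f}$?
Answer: $\frac{13095}{2} \approx 6547.5$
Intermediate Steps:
$v = \frac{71}{2}$ ($v = \frac{2}{4} + 7 \cdot 5 = 2 \cdot \frac{1}{4} + 35 = \frac{1}{2} + 35 = \frac{71}{2} \approx 35.5$)
$v - -6512 = \frac{71}{2} - -6512 = \frac{71}{2} + 6512 = \frac{13095}{2}$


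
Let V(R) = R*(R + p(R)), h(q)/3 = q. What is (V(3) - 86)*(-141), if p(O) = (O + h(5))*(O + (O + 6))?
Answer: -80511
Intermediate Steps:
h(q) = 3*q
p(O) = (6 + 2*O)*(15 + O) (p(O) = (O + 3*5)*(O + (O + 6)) = (O + 15)*(O + (6 + O)) = (15 + O)*(6 + 2*O) = (6 + 2*O)*(15 + O))
V(R) = R*(90 + 2*R² + 37*R) (V(R) = R*(R + (90 + 2*R² + 36*R)) = R*(90 + 2*R² + 37*R))
(V(3) - 86)*(-141) = (3*(90 + 2*3² + 37*3) - 86)*(-141) = (3*(90 + 2*9 + 111) - 86)*(-141) = (3*(90 + 18 + 111) - 86)*(-141) = (3*219 - 86)*(-141) = (657 - 86)*(-141) = 571*(-141) = -80511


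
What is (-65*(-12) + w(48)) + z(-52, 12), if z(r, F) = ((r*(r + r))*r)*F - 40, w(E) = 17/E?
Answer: -161944879/48 ≈ -3.3739e+6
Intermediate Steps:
z(r, F) = -40 + 2*F*r**3 (z(r, F) = ((r*(2*r))*r)*F - 40 = ((2*r**2)*r)*F - 40 = (2*r**3)*F - 40 = 2*F*r**3 - 40 = -40 + 2*F*r**3)
(-65*(-12) + w(48)) + z(-52, 12) = (-65*(-12) + 17/48) + (-40 + 2*12*(-52)**3) = (780 + 17*(1/48)) + (-40 + 2*12*(-140608)) = (780 + 17/48) + (-40 - 3374592) = 37457/48 - 3374632 = -161944879/48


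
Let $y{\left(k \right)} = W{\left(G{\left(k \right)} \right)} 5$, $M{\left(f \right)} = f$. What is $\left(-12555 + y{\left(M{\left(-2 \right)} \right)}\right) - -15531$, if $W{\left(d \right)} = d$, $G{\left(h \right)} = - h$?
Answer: $2986$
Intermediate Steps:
$y{\left(k \right)} = - 5 k$ ($y{\left(k \right)} = - k 5 = - 5 k$)
$\left(-12555 + y{\left(M{\left(-2 \right)} \right)}\right) - -15531 = \left(-12555 - -10\right) - -15531 = \left(-12555 + 10\right) + 15531 = -12545 + 15531 = 2986$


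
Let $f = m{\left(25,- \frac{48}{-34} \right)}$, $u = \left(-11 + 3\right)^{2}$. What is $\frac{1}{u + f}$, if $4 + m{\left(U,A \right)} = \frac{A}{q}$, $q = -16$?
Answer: $\frac{34}{2037} \approx 0.016691$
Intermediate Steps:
$m{\left(U,A \right)} = -4 - \frac{A}{16}$ ($m{\left(U,A \right)} = -4 + \frac{A}{-16} = -4 + A \left(- \frac{1}{16}\right) = -4 - \frac{A}{16}$)
$u = 64$ ($u = \left(-8\right)^{2} = 64$)
$f = - \frac{139}{34}$ ($f = -4 - \frac{\left(-48\right) \frac{1}{-34}}{16} = -4 - \frac{\left(-48\right) \left(- \frac{1}{34}\right)}{16} = -4 - \frac{3}{34} = - \frac{139}{34} \approx -4.0882$)
$\frac{1}{u + f} = \frac{1}{64 - \frac{139}{34}} = \frac{1}{\frac{2037}{34}} = \frac{34}{2037}$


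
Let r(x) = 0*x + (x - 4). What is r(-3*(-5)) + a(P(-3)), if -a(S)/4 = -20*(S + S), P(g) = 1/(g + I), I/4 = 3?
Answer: 259/9 ≈ 28.778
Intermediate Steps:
I = 12 (I = 4*3 = 12)
P(g) = 1/(12 + g) (P(g) = 1/(g + 12) = 1/(12 + g))
a(S) = 160*S (a(S) = -(-80)*(S + S) = -(-80)*2*S = -(-160)*S = 160*S)
r(x) = -4 + x (r(x) = 0 + (-4 + x) = -4 + x)
r(-3*(-5)) + a(P(-3)) = (-4 - 3*(-5)) + 160/(12 - 3) = (-4 + 15) + 160/9 = 11 + 160*(⅑) = 11 + 160/9 = 259/9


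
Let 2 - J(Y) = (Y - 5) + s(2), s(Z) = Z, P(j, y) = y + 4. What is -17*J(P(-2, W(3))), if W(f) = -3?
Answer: -68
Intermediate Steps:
P(j, y) = 4 + y
J(Y) = 5 - Y (J(Y) = 2 - ((Y - 5) + 2) = 2 - ((-5 + Y) + 2) = 2 - (-3 + Y) = 2 + (3 - Y) = 5 - Y)
-17*J(P(-2, W(3))) = -17*(5 - (4 - 3)) = -17*(5 - 1*1) = -17*(5 - 1) = -17*4 = -68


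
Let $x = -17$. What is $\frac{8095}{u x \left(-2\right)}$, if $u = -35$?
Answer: $- \frac{1619}{238} \approx -6.8025$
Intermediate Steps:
$\frac{8095}{u x \left(-2\right)} = \frac{8095}{\left(-35\right) \left(-17\right) \left(-2\right)} = \frac{8095}{595 \left(-2\right)} = \frac{8095}{-1190} = 8095 \left(- \frac{1}{1190}\right) = - \frac{1619}{238}$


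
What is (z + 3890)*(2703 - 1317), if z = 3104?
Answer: 9693684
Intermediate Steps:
(z + 3890)*(2703 - 1317) = (3104 + 3890)*(2703 - 1317) = 6994*1386 = 9693684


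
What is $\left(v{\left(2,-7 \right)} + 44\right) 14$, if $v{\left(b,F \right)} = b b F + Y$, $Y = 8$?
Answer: $336$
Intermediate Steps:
$v{\left(b,F \right)} = 8 + F b^{2}$ ($v{\left(b,F \right)} = b b F + 8 = b^{2} F + 8 = F b^{2} + 8 = 8 + F b^{2}$)
$\left(v{\left(2,-7 \right)} + 44\right) 14 = \left(\left(8 - 7 \cdot 2^{2}\right) + 44\right) 14 = \left(\left(8 - 28\right) + 44\right) 14 = \left(-20 + 44\right) 14 = 24 \cdot 14 = 336$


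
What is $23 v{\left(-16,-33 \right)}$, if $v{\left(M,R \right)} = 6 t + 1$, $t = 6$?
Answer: $851$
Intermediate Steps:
$v{\left(M,R \right)} = 37$ ($v{\left(M,R \right)} = 6 \cdot 6 + 1 = 36 + 1 = 37$)
$23 v{\left(-16,-33 \right)} = 23 \cdot 37 = 851$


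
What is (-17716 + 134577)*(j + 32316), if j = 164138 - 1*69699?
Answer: 14812716055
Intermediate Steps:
j = 94439 (j = 164138 - 69699 = 94439)
(-17716 + 134577)*(j + 32316) = (-17716 + 134577)*(94439 + 32316) = 116861*126755 = 14812716055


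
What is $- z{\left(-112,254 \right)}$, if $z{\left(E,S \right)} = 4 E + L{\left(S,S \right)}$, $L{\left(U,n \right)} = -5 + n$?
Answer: $199$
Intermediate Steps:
$z{\left(E,S \right)} = -5 + S + 4 E$ ($z{\left(E,S \right)} = 4 E + \left(-5 + S\right) = -5 + S + 4 E$)
$- z{\left(-112,254 \right)} = - (-5 + 254 + 4 \left(-112\right)) = - (-5 + 254 - 448) = \left(-1\right) \left(-199\right) = 199$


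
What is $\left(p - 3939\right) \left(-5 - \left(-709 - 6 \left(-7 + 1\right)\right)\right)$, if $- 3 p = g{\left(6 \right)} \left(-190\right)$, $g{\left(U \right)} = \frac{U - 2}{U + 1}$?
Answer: $- \frac{54748612}{21} \approx -2.6071 \cdot 10^{6}$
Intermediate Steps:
$g{\left(U \right)} = \frac{-2 + U}{1 + U}$ ($g{\left(U \right)} = \frac{U + \left(-5 + 3\right)}{1 + U} = \frac{U - 2}{1 + U} = \frac{-2 + U}{1 + U}$)
$p = \frac{760}{21}$ ($p = - \frac{\frac{-2 + 6}{1 + 6} \left(-190\right)}{3} = - \frac{\frac{1}{7} \cdot 4 \left(-190\right)}{3} = - \frac{\frac{4}{7} \left(-190\right)}{3} = \left(- \frac{1}{3}\right) \left(- \frac{760}{7}\right) = \frac{760}{21} \approx 36.19$)
$\left(p - 3939\right) \left(-5 - \left(-709 - 6 \left(-7 + 1\right)\right)\right) = \left(\frac{760}{21} - 3939\right) \left(-5 - \left(-709 - 6 \left(-7 + 1\right)\right)\right) = - \frac{81959 \left(-5 + \left(\left(1579 + 6 \left(-6\right)\right) - 870\right)\right)}{21} = - \frac{81959 \left(-5 + \left(\left(1579 - 36\right) - 870\right)\right)}{21} = - \frac{81959 \left(-5 + \left(1543 - 870\right)\right)}{21} = - \frac{81959 \left(-5 + 673\right)}{21} = \left(- \frac{81959}{21}\right) 668 = - \frac{54748612}{21}$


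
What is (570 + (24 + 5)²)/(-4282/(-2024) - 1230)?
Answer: -1427932/1242619 ≈ -1.1491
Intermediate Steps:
(570 + (24 + 5)²)/(-4282/(-2024) - 1230) = (570 + 29²)/(-4282*(-1/2024) - 1230) = (570 + 841)/(2141/1012 - 1230) = 1411/(-1242619/1012) = 1411*(-1012/1242619) = -1427932/1242619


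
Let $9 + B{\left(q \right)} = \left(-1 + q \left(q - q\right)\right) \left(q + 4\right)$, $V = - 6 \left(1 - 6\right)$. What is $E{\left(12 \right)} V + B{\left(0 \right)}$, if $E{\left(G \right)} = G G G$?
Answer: $51827$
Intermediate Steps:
$V = 30$ ($V = - 6 \left(1 - 6\right) = \left(-6\right) \left(-5\right) = 30$)
$B{\left(q \right)} = -13 - q$ ($B{\left(q \right)} = -9 + \left(-1 + q \left(q - q\right)\right) \left(q + 4\right) = -9 + \left(-1 + q 0\right) \left(4 + q\right) = -9 + \left(-1 + 0\right) \left(4 + q\right) = -9 - \left(4 + q\right) = -13 - q$)
$E{\left(G \right)} = G^{3}$ ($E{\left(G \right)} = G^{2} G = G^{3}$)
$E{\left(12 \right)} V + B{\left(0 \right)} = 12^{3} \cdot 30 - 13 = 1728 \cdot 30 + \left(-13 + 0\right) = 51840 - 13 = 51827$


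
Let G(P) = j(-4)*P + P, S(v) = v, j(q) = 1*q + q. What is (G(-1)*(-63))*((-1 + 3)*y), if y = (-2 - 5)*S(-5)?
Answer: -30870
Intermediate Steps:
j(q) = 2*q (j(q) = q + q = 2*q)
y = 35 (y = (-2 - 5)*(-5) = -7*(-5) = 35)
G(P) = -7*P (G(P) = (2*(-4))*P + P = -8*P + P = -7*P)
(G(-1)*(-63))*((-1 + 3)*y) = (-7*(-1)*(-63))*((-1 + 3)*35) = (7*(-63))*(2*35) = -441*70 = -30870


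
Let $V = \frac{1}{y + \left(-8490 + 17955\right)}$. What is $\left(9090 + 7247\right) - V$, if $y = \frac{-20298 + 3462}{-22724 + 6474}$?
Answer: $\frac{1256503869866}{76911543} \approx 16337.0$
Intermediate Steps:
$y = \frac{8418}{8125}$ ($y = - \frac{16836}{-16250} = \left(-16836\right) \left(- \frac{1}{16250}\right) = \frac{8418}{8125} \approx 1.0361$)
$V = \frac{8125}{76911543}$ ($V = \frac{1}{\frac{8418}{8125} + \left(-8490 + 17955\right)} = \frac{1}{\frac{8418}{8125} + 9465} = \frac{1}{\frac{76911543}{8125}} = \frac{8125}{76911543} \approx 0.00010564$)
$\left(9090 + 7247\right) - V = \left(9090 + 7247\right) - \frac{8125}{76911543} = 16337 - \frac{8125}{76911543} = \frac{1256503869866}{76911543}$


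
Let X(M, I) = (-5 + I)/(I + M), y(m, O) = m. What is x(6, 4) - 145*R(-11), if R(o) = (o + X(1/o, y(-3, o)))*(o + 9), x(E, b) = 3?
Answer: -41419/17 ≈ -2436.4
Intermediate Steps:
X(M, I) = (-5 + I)/(I + M)
R(o) = (9 + o)*(o - 8/(-3 + 1/o)) (R(o) = (o + (-5 - 3)/(-3 + 1/o))*(o + 9) = (o - 8/(-3 + 1/o))*(9 + o) = (9 + o)*(o - 8/(-3 + 1/o)))
x(6, 4) - 145*R(-11) = 3 - (-1595)*(63 + 3*(-11)² + 34*(-11))/(-1 + 3*(-11)) = 3 - (-1595)*(63 + 3*121 - 374)/(-1 - 33) = 3 - (-1595)*(63 + 363 - 374)/(-34) = 3 - (-1595)*(-1)*52/34 = 3 - 145*286/17 = 3 - 41470/17 = -41419/17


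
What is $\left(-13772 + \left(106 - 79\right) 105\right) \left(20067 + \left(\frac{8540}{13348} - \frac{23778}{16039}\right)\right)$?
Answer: $- \frac{11746160160661420}{53522143} \approx -2.1946 \cdot 10^{8}$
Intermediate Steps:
$\left(-13772 + \left(106 - 79\right) 105\right) \left(20067 + \left(\frac{8540}{13348} - \frac{23778}{16039}\right)\right) = \left(-13772 + 27 \cdot 105\right) \left(20067 + \left(8540 \cdot \frac{1}{13348} - \frac{23778}{16039}\right)\right) = \left(-13772 + 2835\right) \left(20067 + \left(\frac{2135}{3337} - \frac{23778}{16039}\right)\right) = - 10937 \left(20067 - \frac{45103921}{53522143}\right) = \left(-10937\right) \frac{1073983739660}{53522143} = - \frac{11746160160661420}{53522143}$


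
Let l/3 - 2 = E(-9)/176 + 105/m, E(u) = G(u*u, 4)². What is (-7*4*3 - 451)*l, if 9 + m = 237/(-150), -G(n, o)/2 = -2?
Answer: 73160715/5819 ≈ 12573.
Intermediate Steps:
G(n, o) = 4 (G(n, o) = -2*(-2) = 4)
E(u) = 16 (E(u) = 4² = 16)
m = -529/50 (m = -9 + 237/(-150) = -9 + 237*(-1/150) = -9 - 79/50 = -529/50 ≈ -10.580)
l = -136749/5819 (l = 6 + 3*(16/176 + 105/(-529/50)) = 6 + 3*(16*(1/176) + 105*(-50/529)) = 6 + 3*(1/11 - 5250/529) = 6 + 3*(-57221/5819) = 6 - 171663/5819 = -136749/5819 ≈ -23.500)
(-7*4*3 - 451)*l = (-7*4*3 - 451)*(-136749/5819) = (-28*3 - 451)*(-136749/5819) = (-84 - 451)*(-136749/5819) = -535*(-136749/5819) = 73160715/5819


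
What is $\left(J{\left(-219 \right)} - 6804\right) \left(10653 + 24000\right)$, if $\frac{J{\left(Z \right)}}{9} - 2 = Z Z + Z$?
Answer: $14654476476$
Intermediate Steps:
$J{\left(Z \right)} = 18 + 9 Z + 9 Z^{2}$ ($J{\left(Z \right)} = 18 + 9 \left(Z Z + Z\right) = 18 + 9 \left(Z^{2} + Z\right) = 18 + 9 \left(Z + Z^{2}\right) = 18 + \left(9 Z + 9 Z^{2}\right) = 18 + 9 Z + 9 Z^{2}$)
$\left(J{\left(-219 \right)} - 6804\right) \left(10653 + 24000\right) = \left(\left(18 + 9 \left(-219\right) + 9 \left(-219\right)^{2}\right) - 6804\right) \left(10653 + 24000\right) = \left(\left(18 - 1971 + 9 \cdot 47961\right) - 6804\right) 34653 = \left(\left(18 - 1971 + 431649\right) - 6804\right) 34653 = \left(429696 - 6804\right) 34653 = 422892 \cdot 34653 = 14654476476$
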